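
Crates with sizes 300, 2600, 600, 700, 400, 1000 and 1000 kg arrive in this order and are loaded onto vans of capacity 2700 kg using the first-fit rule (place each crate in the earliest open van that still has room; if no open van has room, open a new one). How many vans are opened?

  300 → van 1 (new)  [load 300/2700]
  2600 → van 2 (new)  [load 2600/2700]
  600 → van 1  [load 900/2700]
  700 → van 1  [load 1600/2700]
  400 → van 1  [load 2000/2700]
  1000 → van 3 (new)  [load 1000/2700]
  1000 → van 3  [load 2000/2700]
3 vans opened.

3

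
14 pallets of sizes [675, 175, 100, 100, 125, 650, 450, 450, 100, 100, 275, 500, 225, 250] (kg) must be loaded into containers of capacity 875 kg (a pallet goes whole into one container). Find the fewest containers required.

5

Total = 675 + 650 + 500 + 450 + 450 + 275 + 250 + 225 + 175 + 125 + 100 + 100 + 100 + 100 = 4175 kg.
Lower bound: ⌈4175/875⌉ = 5 containers.
A packing using 5 containers:
  container 1: 675 + 175 = 850
  container 2: 650 + 225 = 875
  container 3: 500 + 275 + 100 = 875
  container 4: 450 + 250 + 125 = 825
  container 5: 450 + 100 + 100 + 100 = 750
This matches the lower bound, so 5 is optimal.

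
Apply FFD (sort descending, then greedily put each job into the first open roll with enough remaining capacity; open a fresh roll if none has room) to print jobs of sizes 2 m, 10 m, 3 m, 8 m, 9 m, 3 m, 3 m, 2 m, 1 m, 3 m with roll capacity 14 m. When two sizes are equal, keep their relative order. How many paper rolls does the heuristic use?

4

Sorted descending: 10, 9, 8, 3, 3, 3, 3, 2, 2, 1.
  10 → roll 1 (new)  [load 10/14]
  9 → roll 2 (new)  [load 9/14]
  8 → roll 3 (new)  [load 8/14]
  3 → roll 1  [load 13/14]
  3 → roll 2  [load 12/14]
  3 → roll 3  [load 11/14]
  3 → roll 3  [load 14/14]
  2 → roll 2  [load 14/14]
  2 → roll 4 (new)  [load 2/14]
  1 → roll 1  [load 14/14]
4 paper rolls opened.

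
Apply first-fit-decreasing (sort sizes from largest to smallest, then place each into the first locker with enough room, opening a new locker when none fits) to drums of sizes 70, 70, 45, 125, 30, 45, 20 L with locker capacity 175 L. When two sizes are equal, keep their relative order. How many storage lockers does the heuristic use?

Sorted descending: 125, 70, 70, 45, 45, 30, 20.
  125 → locker 1 (new)  [load 125/175]
  70 → locker 2 (new)  [load 70/175]
  70 → locker 2  [load 140/175]
  45 → locker 1  [load 170/175]
  45 → locker 3 (new)  [load 45/175]
  30 → locker 2  [load 170/175]
  20 → locker 3  [load 65/175]
3 storage lockers opened.

3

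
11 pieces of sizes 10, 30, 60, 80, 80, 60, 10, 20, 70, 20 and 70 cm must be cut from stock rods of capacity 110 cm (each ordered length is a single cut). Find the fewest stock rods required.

Total = 80 + 80 + 70 + 70 + 60 + 60 + 30 + 20 + 20 + 10 + 10 = 510 cm.
Lower bound: ⌈510/110⌉ = 5 stock rods.
Also, 6 pieces each exceed 55 cm, and no two of those can share a stock rod, so at least 6 stock rods are needed.
A packing using 6 stock rods:
  stock rod 1: 80 + 30 = 110
  stock rod 2: 80 + 20 + 10 = 110
  stock rod 3: 70 + 20 + 10 = 100
  stock rod 4: 70 = 70
  stock rod 5: 60 = 60
  stock rod 6: 60 = 60
This matches the lower bound, so 6 is optimal.

6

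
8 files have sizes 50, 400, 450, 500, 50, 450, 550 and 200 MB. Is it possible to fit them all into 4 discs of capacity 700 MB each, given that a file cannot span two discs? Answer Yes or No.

No

Total = 2650 MB; ⌈2650/700⌉ = 4.
5 files each exceed half the capacity and cannot share a disc, forcing at least 5 discs.
At least 5 discs are required, but only 4 are allowed.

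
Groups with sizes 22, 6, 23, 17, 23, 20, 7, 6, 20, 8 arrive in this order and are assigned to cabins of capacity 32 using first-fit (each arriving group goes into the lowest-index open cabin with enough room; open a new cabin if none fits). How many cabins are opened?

6

  22 → cabin 1 (new)  [load 22/32]
  6 → cabin 1  [load 28/32]
  23 → cabin 2 (new)  [load 23/32]
  17 → cabin 3 (new)  [load 17/32]
  23 → cabin 4 (new)  [load 23/32]
  20 → cabin 5 (new)  [load 20/32]
  7 → cabin 2  [load 30/32]
  6 → cabin 3  [load 23/32]
  20 → cabin 6 (new)  [load 20/32]
  8 → cabin 3  [load 31/32]
6 cabins opened.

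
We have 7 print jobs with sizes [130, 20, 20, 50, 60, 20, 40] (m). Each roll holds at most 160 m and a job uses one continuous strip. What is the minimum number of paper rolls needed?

3

Total = 130 + 60 + 50 + 40 + 20 + 20 + 20 = 340 m.
Lower bound: ⌈340/160⌉ = 3 paper rolls.
A packing using 3 paper rolls:
  roll 1: 130 + 20 = 150
  roll 2: 60 + 50 + 40 = 150
  roll 3: 20 + 20 = 40
This matches the lower bound, so 3 is optimal.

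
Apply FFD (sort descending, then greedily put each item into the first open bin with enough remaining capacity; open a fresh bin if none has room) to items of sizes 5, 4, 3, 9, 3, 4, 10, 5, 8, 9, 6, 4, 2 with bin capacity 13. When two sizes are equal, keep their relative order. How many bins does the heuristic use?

Sorted descending: 10, 9, 9, 8, 6, 5, 5, 4, 4, 4, 3, 3, 2.
  10 → bin 1 (new)  [load 10/13]
  9 → bin 2 (new)  [load 9/13]
  9 → bin 3 (new)  [load 9/13]
  8 → bin 4 (new)  [load 8/13]
  6 → bin 5 (new)  [load 6/13]
  5 → bin 4  [load 13/13]
  5 → bin 5  [load 11/13]
  4 → bin 2  [load 13/13]
  4 → bin 3  [load 13/13]
  4 → bin 6 (new)  [load 4/13]
  3 → bin 1  [load 13/13]
  3 → bin 6  [load 7/13]
  2 → bin 5  [load 13/13]
6 bins opened.

6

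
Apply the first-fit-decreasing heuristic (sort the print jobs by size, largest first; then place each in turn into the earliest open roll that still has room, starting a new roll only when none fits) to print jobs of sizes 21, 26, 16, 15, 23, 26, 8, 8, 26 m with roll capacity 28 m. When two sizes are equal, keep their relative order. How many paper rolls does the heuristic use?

Sorted descending: 26, 26, 26, 23, 21, 16, 15, 8, 8.
  26 → roll 1 (new)  [load 26/28]
  26 → roll 2 (new)  [load 26/28]
  26 → roll 3 (new)  [load 26/28]
  23 → roll 4 (new)  [load 23/28]
  21 → roll 5 (new)  [load 21/28]
  16 → roll 6 (new)  [load 16/28]
  15 → roll 7 (new)  [load 15/28]
  8 → roll 6  [load 24/28]
  8 → roll 7  [load 23/28]
7 paper rolls opened.

7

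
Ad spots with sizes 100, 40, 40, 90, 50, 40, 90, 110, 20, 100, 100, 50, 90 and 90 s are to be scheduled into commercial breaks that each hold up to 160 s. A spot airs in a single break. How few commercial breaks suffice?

Total = 110 + 100 + 100 + 100 + 90 + 90 + 90 + 90 + 50 + 50 + 40 + 40 + 40 + 20 = 1010 s.
Lower bound: ⌈1010/160⌉ = 7 commercial breaks.
Also, 8 ad spots each exceed 80 s, and no two of those can share a break, so at least 8 commercial breaks are needed.
A packing using 8 commercial breaks:
  break 1: 110 + 50 = 160
  break 2: 100 + 50 = 150
  break 3: 100 + 40 + 20 = 160
  break 4: 100 + 40 = 140
  break 5: 90 + 40 = 130
  break 6: 90 = 90
  break 7: 90 = 90
  break 8: 90 = 90
This matches the lower bound, so 8 is optimal.

8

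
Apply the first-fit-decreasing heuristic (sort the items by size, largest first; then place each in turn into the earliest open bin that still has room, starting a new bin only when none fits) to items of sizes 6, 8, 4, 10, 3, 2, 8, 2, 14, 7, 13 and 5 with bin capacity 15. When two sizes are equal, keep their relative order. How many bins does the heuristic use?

Sorted descending: 14, 13, 10, 8, 8, 7, 6, 5, 4, 3, 2, 2.
  14 → bin 1 (new)  [load 14/15]
  13 → bin 2 (new)  [load 13/15]
  10 → bin 3 (new)  [load 10/15]
  8 → bin 4 (new)  [load 8/15]
  8 → bin 5 (new)  [load 8/15]
  7 → bin 4  [load 15/15]
  6 → bin 5  [load 14/15]
  5 → bin 3  [load 15/15]
  4 → bin 6 (new)  [load 4/15]
  3 → bin 6  [load 7/15]
  2 → bin 2  [load 15/15]
  2 → bin 6  [load 9/15]
6 bins opened.

6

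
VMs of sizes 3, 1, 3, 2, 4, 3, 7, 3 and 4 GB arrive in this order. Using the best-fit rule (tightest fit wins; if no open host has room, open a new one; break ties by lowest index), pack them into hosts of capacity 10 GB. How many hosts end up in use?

4

  3 → host 1 (new)  [load 3/10]
  1 → host 1  [load 4/10]
  3 → host 1  [load 7/10]
  2 → host 1  [load 9/10]
  4 → host 2 (new)  [load 4/10]
  3 → host 2  [load 7/10]
  7 → host 3 (new)  [load 7/10]
  3 → host 2  [load 10/10]
  4 → host 4 (new)  [load 4/10]
4 hosts opened.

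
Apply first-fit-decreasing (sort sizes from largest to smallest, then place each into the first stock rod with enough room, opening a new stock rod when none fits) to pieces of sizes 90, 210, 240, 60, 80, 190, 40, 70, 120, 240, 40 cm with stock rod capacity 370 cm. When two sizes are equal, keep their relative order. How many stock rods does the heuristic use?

4

Sorted descending: 240, 240, 210, 190, 120, 90, 80, 70, 60, 40, 40.
  240 → stock rod 1 (new)  [load 240/370]
  240 → stock rod 2 (new)  [load 240/370]
  210 → stock rod 3 (new)  [load 210/370]
  190 → stock rod 4 (new)  [load 190/370]
  120 → stock rod 1  [load 360/370]
  90 → stock rod 2  [load 330/370]
  80 → stock rod 3  [load 290/370]
  70 → stock rod 3  [load 360/370]
  60 → stock rod 4  [load 250/370]
  40 → stock rod 2  [load 370/370]
  40 → stock rod 4  [load 290/370]
4 stock rods opened.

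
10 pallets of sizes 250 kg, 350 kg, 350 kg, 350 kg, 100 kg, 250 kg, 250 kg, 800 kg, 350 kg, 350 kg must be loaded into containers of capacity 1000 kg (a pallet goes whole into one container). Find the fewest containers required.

4

Total = 800 + 350 + 350 + 350 + 350 + 350 + 250 + 250 + 250 + 100 = 3400 kg.
Lower bound: ⌈3400/1000⌉ = 4 containers.
A packing using 4 containers:
  container 1: 800 + 100 = 900
  container 2: 350 + 350 + 250 = 950
  container 3: 350 + 350 + 250 = 950
  container 4: 350 + 250 = 600
This matches the lower bound, so 4 is optimal.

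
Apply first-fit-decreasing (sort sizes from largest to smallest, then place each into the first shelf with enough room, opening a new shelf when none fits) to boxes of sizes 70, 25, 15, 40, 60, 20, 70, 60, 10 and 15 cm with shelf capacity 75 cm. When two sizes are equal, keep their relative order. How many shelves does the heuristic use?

Sorted descending: 70, 70, 60, 60, 40, 25, 20, 15, 15, 10.
  70 → shelf 1 (new)  [load 70/75]
  70 → shelf 2 (new)  [load 70/75]
  60 → shelf 3 (new)  [load 60/75]
  60 → shelf 4 (new)  [load 60/75]
  40 → shelf 5 (new)  [load 40/75]
  25 → shelf 5  [load 65/75]
  20 → shelf 6 (new)  [load 20/75]
  15 → shelf 3  [load 75/75]
  15 → shelf 4  [load 75/75]
  10 → shelf 5  [load 75/75]
6 shelves opened.

6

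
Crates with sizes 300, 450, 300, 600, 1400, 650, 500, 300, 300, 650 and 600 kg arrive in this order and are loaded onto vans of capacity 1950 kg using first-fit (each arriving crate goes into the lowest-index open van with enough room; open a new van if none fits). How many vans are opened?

4

  300 → van 1 (new)  [load 300/1950]
  450 → van 1  [load 750/1950]
  300 → van 1  [load 1050/1950]
  600 → van 1  [load 1650/1950]
  1400 → van 2 (new)  [load 1400/1950]
  650 → van 3 (new)  [load 650/1950]
  500 → van 2  [load 1900/1950]
  300 → van 1  [load 1950/1950]
  300 → van 3  [load 950/1950]
  650 → van 3  [load 1600/1950]
  600 → van 4 (new)  [load 600/1950]
4 vans opened.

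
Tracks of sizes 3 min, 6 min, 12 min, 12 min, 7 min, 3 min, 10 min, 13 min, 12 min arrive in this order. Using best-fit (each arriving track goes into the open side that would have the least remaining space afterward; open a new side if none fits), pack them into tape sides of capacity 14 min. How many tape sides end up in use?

  3 → side 1 (new)  [load 3/14]
  6 → side 1  [load 9/14]
  12 → side 2 (new)  [load 12/14]
  12 → side 3 (new)  [load 12/14]
  7 → side 4 (new)  [load 7/14]
  3 → side 1  [load 12/14]
  10 → side 5 (new)  [load 10/14]
  13 → side 6 (new)  [load 13/14]
  12 → side 7 (new)  [load 12/14]
7 tape sides opened.

7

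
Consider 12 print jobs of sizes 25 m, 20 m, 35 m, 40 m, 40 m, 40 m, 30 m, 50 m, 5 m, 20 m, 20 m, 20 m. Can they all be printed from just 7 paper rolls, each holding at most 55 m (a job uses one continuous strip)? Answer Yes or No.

Total = 345 m; ⌈345/55⌉ = 7.
The bound of 7 does not rule out 7, but exhaustive search shows no assignment into 7 paper rolls of capacity 55 m exists — the minimum is 8.

No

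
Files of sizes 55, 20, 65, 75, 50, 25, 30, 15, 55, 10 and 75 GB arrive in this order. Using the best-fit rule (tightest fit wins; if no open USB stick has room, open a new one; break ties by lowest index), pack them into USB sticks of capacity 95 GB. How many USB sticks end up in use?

  55 → USB stick 1 (new)  [load 55/95]
  20 → USB stick 1  [load 75/95]
  65 → USB stick 2 (new)  [load 65/95]
  75 → USB stick 3 (new)  [load 75/95]
  50 → USB stick 4 (new)  [load 50/95]
  25 → USB stick 2  [load 90/95]
  30 → USB stick 4  [load 80/95]
  15 → USB stick 4  [load 95/95]
  55 → USB stick 5 (new)  [load 55/95]
  10 → USB stick 1  [load 85/95]
  75 → USB stick 6 (new)  [load 75/95]
6 USB sticks opened.

6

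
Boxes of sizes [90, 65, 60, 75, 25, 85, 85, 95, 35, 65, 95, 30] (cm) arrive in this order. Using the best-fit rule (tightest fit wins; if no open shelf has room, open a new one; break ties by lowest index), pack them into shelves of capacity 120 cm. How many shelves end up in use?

9

  90 → shelf 1 (new)  [load 90/120]
  65 → shelf 2 (new)  [load 65/120]
  60 → shelf 3 (new)  [load 60/120]
  75 → shelf 4 (new)  [load 75/120]
  25 → shelf 1  [load 115/120]
  85 → shelf 5 (new)  [load 85/120]
  85 → shelf 6 (new)  [load 85/120]
  95 → shelf 7 (new)  [load 95/120]
  35 → shelf 5  [load 120/120]
  65 → shelf 8 (new)  [load 65/120]
  95 → shelf 9 (new)  [load 95/120]
  30 → shelf 6  [load 115/120]
9 shelves opened.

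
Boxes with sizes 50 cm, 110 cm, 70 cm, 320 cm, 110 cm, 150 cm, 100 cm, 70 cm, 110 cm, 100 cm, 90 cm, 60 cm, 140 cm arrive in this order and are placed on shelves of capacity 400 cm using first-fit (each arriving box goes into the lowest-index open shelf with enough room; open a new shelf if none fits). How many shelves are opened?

4

  50 → shelf 1 (new)  [load 50/400]
  110 → shelf 1  [load 160/400]
  70 → shelf 1  [load 230/400]
  320 → shelf 2 (new)  [load 320/400]
  110 → shelf 1  [load 340/400]
  150 → shelf 3 (new)  [load 150/400]
  100 → shelf 3  [load 250/400]
  70 → shelf 2  [load 390/400]
  110 → shelf 3  [load 360/400]
  100 → shelf 4 (new)  [load 100/400]
  90 → shelf 4  [load 190/400]
  60 → shelf 1  [load 400/400]
  140 → shelf 4  [load 330/400]
4 shelves opened.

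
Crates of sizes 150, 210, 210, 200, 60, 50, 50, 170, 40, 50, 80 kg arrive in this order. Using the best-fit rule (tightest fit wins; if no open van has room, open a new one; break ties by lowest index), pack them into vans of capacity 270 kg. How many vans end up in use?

5

  150 → van 1 (new)  [load 150/270]
  210 → van 2 (new)  [load 210/270]
  210 → van 3 (new)  [load 210/270]
  200 → van 4 (new)  [load 200/270]
  60 → van 2  [load 270/270]
  50 → van 3  [load 260/270]
  50 → van 4  [load 250/270]
  170 → van 5 (new)  [load 170/270]
  40 → van 5  [load 210/270]
  50 → van 5  [load 260/270]
  80 → van 1  [load 230/270]
5 vans opened.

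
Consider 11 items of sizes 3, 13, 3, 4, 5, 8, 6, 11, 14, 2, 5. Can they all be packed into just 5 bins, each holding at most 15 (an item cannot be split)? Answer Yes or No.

No

Total = 74; ⌈74/15⌉ = 5.
The bound of 5 does not rule out 5, but exhaustive search shows no assignment into 5 bins of capacity 15 exists — the minimum is 6.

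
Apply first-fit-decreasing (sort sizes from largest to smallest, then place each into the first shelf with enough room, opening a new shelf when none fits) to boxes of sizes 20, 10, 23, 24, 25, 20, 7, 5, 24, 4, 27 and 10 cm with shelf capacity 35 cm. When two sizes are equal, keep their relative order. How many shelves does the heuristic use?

Sorted descending: 27, 25, 24, 24, 23, 20, 20, 10, 10, 7, 5, 4.
  27 → shelf 1 (new)  [load 27/35]
  25 → shelf 2 (new)  [load 25/35]
  24 → shelf 3 (new)  [load 24/35]
  24 → shelf 4 (new)  [load 24/35]
  23 → shelf 5 (new)  [load 23/35]
  20 → shelf 6 (new)  [load 20/35]
  20 → shelf 7 (new)  [load 20/35]
  10 → shelf 2  [load 35/35]
  10 → shelf 3  [load 34/35]
  7 → shelf 1  [load 34/35]
  5 → shelf 4  [load 29/35]
  4 → shelf 4  [load 33/35]
7 shelves opened.

7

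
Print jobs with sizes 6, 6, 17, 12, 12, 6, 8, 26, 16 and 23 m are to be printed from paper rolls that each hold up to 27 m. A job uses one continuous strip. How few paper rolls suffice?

Total = 26 + 23 + 17 + 16 + 12 + 12 + 8 + 6 + 6 + 6 = 132 m.
Lower bound: ⌈132/27⌉ = 5 paper rolls.
A packing using 6 paper rolls:
  roll 1: 26 = 26
  roll 2: 23 = 23
  roll 3: 17 + 8 = 25
  roll 4: 16 + 6 = 22
  roll 5: 12 + 12 = 24
  roll 6: 6 + 6 = 12
No arrangement into 5 paper rolls stays within capacity, so 6 is optimal.

6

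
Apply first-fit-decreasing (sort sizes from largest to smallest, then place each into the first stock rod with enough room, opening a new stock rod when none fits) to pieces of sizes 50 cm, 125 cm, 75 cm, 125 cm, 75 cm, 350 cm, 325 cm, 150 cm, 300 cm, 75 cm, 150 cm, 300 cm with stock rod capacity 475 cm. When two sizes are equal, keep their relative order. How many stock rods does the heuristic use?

5

Sorted descending: 350, 325, 300, 300, 150, 150, 125, 125, 75, 75, 75, 50.
  350 → stock rod 1 (new)  [load 350/475]
  325 → stock rod 2 (new)  [load 325/475]
  300 → stock rod 3 (new)  [load 300/475]
  300 → stock rod 4 (new)  [load 300/475]
  150 → stock rod 2  [load 475/475]
  150 → stock rod 3  [load 450/475]
  125 → stock rod 1  [load 475/475]
  125 → stock rod 4  [load 425/475]
  75 → stock rod 5 (new)  [load 75/475]
  75 → stock rod 5  [load 150/475]
  75 → stock rod 5  [load 225/475]
  50 → stock rod 4  [load 475/475]
5 stock rods opened.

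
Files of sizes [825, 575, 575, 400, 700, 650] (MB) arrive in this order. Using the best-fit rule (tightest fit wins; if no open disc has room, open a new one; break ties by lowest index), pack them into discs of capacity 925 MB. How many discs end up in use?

6

  825 → disc 1 (new)  [load 825/925]
  575 → disc 2 (new)  [load 575/925]
  575 → disc 3 (new)  [load 575/925]
  400 → disc 4 (new)  [load 400/925]
  700 → disc 5 (new)  [load 700/925]
  650 → disc 6 (new)  [load 650/925]
6 discs opened.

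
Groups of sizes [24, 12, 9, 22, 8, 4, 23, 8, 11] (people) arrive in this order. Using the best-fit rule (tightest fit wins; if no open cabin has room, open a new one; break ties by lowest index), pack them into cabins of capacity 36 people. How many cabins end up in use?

4

  24 → cabin 1 (new)  [load 24/36]
  12 → cabin 1  [load 36/36]
  9 → cabin 2 (new)  [load 9/36]
  22 → cabin 2  [load 31/36]
  8 → cabin 3 (new)  [load 8/36]
  4 → cabin 2  [load 35/36]
  23 → cabin 3  [load 31/36]
  8 → cabin 4 (new)  [load 8/36]
  11 → cabin 4  [load 19/36]
4 cabins opened.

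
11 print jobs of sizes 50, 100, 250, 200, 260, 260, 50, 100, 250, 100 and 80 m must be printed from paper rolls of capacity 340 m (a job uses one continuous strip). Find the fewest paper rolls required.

6

Total = 260 + 260 + 250 + 250 + 200 + 100 + 100 + 100 + 80 + 50 + 50 = 1700 m.
Lower bound: ⌈1700/340⌉ = 5 paper rolls.
A packing using 6 paper rolls:
  roll 1: 260 + 80 = 340
  roll 2: 260 + 50 = 310
  roll 3: 250 + 50 = 300
  roll 4: 250 = 250
  roll 5: 200 + 100 = 300
  roll 6: 100 + 100 = 200
No arrangement into 5 paper rolls stays within capacity, so 6 is optimal.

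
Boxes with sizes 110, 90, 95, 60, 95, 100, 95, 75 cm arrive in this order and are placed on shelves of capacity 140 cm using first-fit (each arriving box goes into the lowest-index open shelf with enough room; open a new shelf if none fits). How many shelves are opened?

  110 → shelf 1 (new)  [load 110/140]
  90 → shelf 2 (new)  [load 90/140]
  95 → shelf 3 (new)  [load 95/140]
  60 → shelf 4 (new)  [load 60/140]
  95 → shelf 5 (new)  [load 95/140]
  100 → shelf 6 (new)  [load 100/140]
  95 → shelf 7 (new)  [load 95/140]
  75 → shelf 4  [load 135/140]
7 shelves opened.

7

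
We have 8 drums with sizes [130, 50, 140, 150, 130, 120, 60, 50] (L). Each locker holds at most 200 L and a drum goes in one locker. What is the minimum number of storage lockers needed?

Total = 150 + 140 + 130 + 130 + 120 + 60 + 50 + 50 = 830 L.
Lower bound: ⌈830/200⌉ = 5 storage lockers.
A packing using 5 storage lockers:
  locker 1: 150 + 50 = 200
  locker 2: 140 + 60 = 200
  locker 3: 130 + 50 = 180
  locker 4: 130 = 130
  locker 5: 120 = 120
This matches the lower bound, so 5 is optimal.

5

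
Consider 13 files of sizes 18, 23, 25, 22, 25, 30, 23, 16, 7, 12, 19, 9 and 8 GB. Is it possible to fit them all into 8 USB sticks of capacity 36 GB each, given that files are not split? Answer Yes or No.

Yes

A valid assignment using 8 USB sticks:
  USB stick 1: 30 = 30
  USB stick 2: 25 + 9 = 34
  USB stick 3: 25 + 8 = 33
  USB stick 4: 23 + 12 = 35
  USB stick 5: 23 + 7 = 30
  USB stick 6: 22 = 22
  USB stick 7: 19 + 16 = 35
  USB stick 8: 18 = 18
Every load is within 36 GB, so 8 USB sticks suffice.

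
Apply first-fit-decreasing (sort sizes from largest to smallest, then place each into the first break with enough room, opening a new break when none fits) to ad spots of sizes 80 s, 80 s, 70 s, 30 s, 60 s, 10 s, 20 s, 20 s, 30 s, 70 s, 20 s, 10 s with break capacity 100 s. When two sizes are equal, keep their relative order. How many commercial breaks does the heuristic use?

Sorted descending: 80, 80, 70, 70, 60, 30, 30, 20, 20, 20, 10, 10.
  80 → break 1 (new)  [load 80/100]
  80 → break 2 (new)  [load 80/100]
  70 → break 3 (new)  [load 70/100]
  70 → break 4 (new)  [load 70/100]
  60 → break 5 (new)  [load 60/100]
  30 → break 3  [load 100/100]
  30 → break 4  [load 100/100]
  20 → break 1  [load 100/100]
  20 → break 2  [load 100/100]
  20 → break 5  [load 80/100]
  10 → break 5  [load 90/100]
  10 → break 5  [load 100/100]
5 commercial breaks opened.

5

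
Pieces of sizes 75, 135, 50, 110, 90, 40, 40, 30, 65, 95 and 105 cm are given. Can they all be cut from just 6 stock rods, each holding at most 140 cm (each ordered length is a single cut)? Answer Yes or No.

Total = 835 cm; ⌈835/140⌉ = 6.
The bound of 6 does not rule out 6, but exhaustive search shows no assignment into 6 stock rods of capacity 140 cm exists — the minimum is 7.

No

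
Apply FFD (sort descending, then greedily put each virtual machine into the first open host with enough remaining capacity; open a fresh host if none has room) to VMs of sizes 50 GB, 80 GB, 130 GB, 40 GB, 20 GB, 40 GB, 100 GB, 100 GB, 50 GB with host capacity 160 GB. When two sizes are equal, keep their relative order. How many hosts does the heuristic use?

Sorted descending: 130, 100, 100, 80, 50, 50, 40, 40, 20.
  130 → host 1 (new)  [load 130/160]
  100 → host 2 (new)  [load 100/160]
  100 → host 3 (new)  [load 100/160]
  80 → host 4 (new)  [load 80/160]
  50 → host 2  [load 150/160]
  50 → host 3  [load 150/160]
  40 → host 4  [load 120/160]
  40 → host 4  [load 160/160]
  20 → host 1  [load 150/160]
4 hosts opened.

4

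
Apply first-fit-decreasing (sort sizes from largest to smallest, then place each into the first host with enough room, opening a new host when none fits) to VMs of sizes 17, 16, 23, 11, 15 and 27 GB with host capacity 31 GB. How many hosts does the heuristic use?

4

Sorted descending: 27, 23, 17, 16, 15, 11.
  27 → host 1 (new)  [load 27/31]
  23 → host 2 (new)  [load 23/31]
  17 → host 3 (new)  [load 17/31]
  16 → host 4 (new)  [load 16/31]
  15 → host 4  [load 31/31]
  11 → host 3  [load 28/31]
4 hosts opened.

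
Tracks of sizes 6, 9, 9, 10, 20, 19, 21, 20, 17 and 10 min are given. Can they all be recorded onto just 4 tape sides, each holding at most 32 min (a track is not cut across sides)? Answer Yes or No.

Total = 141 min; ⌈141/32⌉ = 5.
At least 5 tape sides are required, but only 4 are allowed.

No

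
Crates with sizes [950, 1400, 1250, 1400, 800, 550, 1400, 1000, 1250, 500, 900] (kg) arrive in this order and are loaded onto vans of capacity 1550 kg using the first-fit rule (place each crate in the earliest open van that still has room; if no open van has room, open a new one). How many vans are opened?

  950 → van 1 (new)  [load 950/1550]
  1400 → van 2 (new)  [load 1400/1550]
  1250 → van 3 (new)  [load 1250/1550]
  1400 → van 4 (new)  [load 1400/1550]
  800 → van 5 (new)  [load 800/1550]
  550 → van 1  [load 1500/1550]
  1400 → van 6 (new)  [load 1400/1550]
  1000 → van 7 (new)  [load 1000/1550]
  1250 → van 8 (new)  [load 1250/1550]
  500 → van 5  [load 1300/1550]
  900 → van 9 (new)  [load 900/1550]
9 vans opened.

9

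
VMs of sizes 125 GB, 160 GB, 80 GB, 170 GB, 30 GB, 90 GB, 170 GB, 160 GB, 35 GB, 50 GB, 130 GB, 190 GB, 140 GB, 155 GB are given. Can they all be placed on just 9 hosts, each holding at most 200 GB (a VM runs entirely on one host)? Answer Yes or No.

No

Total = 1685 GB; ⌈1685/200⌉ = 9.
The bound of 9 does not rule out 9, but exhaustive search shows no assignment into 9 hosts of capacity 200 GB exists — the minimum is 10.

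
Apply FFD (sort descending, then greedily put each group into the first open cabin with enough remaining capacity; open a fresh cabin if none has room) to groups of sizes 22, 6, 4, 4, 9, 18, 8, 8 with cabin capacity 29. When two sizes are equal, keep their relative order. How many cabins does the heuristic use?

Sorted descending: 22, 18, 9, 8, 8, 6, 4, 4.
  22 → cabin 1 (new)  [load 22/29]
  18 → cabin 2 (new)  [load 18/29]
  9 → cabin 2  [load 27/29]
  8 → cabin 3 (new)  [load 8/29]
  8 → cabin 3  [load 16/29]
  6 → cabin 1  [load 28/29]
  4 → cabin 3  [load 20/29]
  4 → cabin 3  [load 24/29]
3 cabins opened.

3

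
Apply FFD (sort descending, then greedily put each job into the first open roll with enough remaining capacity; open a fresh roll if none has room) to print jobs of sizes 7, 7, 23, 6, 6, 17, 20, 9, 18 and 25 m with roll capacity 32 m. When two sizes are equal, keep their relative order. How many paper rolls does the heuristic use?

5

Sorted descending: 25, 23, 20, 18, 17, 9, 7, 7, 6, 6.
  25 → roll 1 (new)  [load 25/32]
  23 → roll 2 (new)  [load 23/32]
  20 → roll 3 (new)  [load 20/32]
  18 → roll 4 (new)  [load 18/32]
  17 → roll 5 (new)  [load 17/32]
  9 → roll 2  [load 32/32]
  7 → roll 1  [load 32/32]
  7 → roll 3  [load 27/32]
  6 → roll 4  [load 24/32]
  6 → roll 4  [load 30/32]
5 paper rolls opened.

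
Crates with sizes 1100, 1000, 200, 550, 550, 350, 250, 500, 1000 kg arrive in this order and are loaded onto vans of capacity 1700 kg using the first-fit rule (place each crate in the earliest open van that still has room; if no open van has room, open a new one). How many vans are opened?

4

  1100 → van 1 (new)  [load 1100/1700]
  1000 → van 2 (new)  [load 1000/1700]
  200 → van 1  [load 1300/1700]
  550 → van 2  [load 1550/1700]
  550 → van 3 (new)  [load 550/1700]
  350 → van 1  [load 1650/1700]
  250 → van 3  [load 800/1700]
  500 → van 3  [load 1300/1700]
  1000 → van 4 (new)  [load 1000/1700]
4 vans opened.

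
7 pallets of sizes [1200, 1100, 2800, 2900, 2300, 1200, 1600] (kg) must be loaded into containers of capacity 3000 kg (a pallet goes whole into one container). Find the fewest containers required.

5

Total = 2900 + 2800 + 2300 + 1600 + 1200 + 1200 + 1100 = 13100 kg.
Lower bound: ⌈13100/3000⌉ = 5 containers.
A packing using 5 containers:
  container 1: 2900 = 2900
  container 2: 2800 = 2800
  container 3: 2300 = 2300
  container 4: 1600 + 1200 = 2800
  container 5: 1200 + 1100 = 2300
This matches the lower bound, so 5 is optimal.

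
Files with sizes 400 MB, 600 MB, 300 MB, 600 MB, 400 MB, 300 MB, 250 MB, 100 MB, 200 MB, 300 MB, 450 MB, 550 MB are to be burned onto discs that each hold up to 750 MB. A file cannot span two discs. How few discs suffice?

7

Total = 600 + 600 + 550 + 450 + 400 + 400 + 300 + 300 + 300 + 250 + 200 + 100 = 4450 MB.
Lower bound: ⌈4450/750⌉ = 6 discs.
A packing using 7 discs:
  disc 1: 600 + 100 = 700
  disc 2: 600 = 600
  disc 3: 550 + 200 = 750
  disc 4: 450 + 300 = 750
  disc 5: 400 + 300 = 700
  disc 6: 400 + 300 = 700
  disc 7: 250 = 250
No arrangement into 6 discs stays within capacity, so 7 is optimal.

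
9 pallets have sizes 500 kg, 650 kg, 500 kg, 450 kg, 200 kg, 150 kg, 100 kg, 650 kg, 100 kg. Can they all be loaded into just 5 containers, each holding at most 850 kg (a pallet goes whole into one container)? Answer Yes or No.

A valid assignment using 5 containers:
  container 1: 650 + 200 = 850
  container 2: 650 + 150 = 800
  container 3: 500 + 100 + 100 = 700
  container 4: 500 = 500
  container 5: 450 = 450
Every load is within 850 kg, so 5 containers suffice.

Yes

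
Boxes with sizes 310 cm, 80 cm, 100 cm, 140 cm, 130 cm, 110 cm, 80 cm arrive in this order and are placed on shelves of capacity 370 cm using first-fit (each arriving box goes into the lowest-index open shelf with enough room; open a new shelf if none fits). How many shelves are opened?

3

  310 → shelf 1 (new)  [load 310/370]
  80 → shelf 2 (new)  [load 80/370]
  100 → shelf 2  [load 180/370]
  140 → shelf 2  [load 320/370]
  130 → shelf 3 (new)  [load 130/370]
  110 → shelf 3  [load 240/370]
  80 → shelf 3  [load 320/370]
3 shelves opened.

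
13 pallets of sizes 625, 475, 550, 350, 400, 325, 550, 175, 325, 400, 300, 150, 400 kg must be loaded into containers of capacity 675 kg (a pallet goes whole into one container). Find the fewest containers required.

Total = 625 + 550 + 550 + 475 + 400 + 400 + 400 + 350 + 325 + 325 + 300 + 175 + 150 = 5025 kg.
Lower bound: ⌈5025/675⌉ = 8 containers.
A packing using 9 containers:
  container 1: 625 = 625
  container 2: 550 = 550
  container 3: 550 = 550
  container 4: 475 + 175 = 650
  container 5: 400 + 150 = 550
  container 6: 400 = 400
  container 7: 400 = 400
  container 8: 350 + 325 = 675
  container 9: 325 + 300 = 625
No arrangement into 8 containers stays within capacity, so 9 is optimal.

9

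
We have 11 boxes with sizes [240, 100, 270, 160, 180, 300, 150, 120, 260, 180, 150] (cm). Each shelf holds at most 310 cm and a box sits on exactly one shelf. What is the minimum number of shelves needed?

8

Total = 300 + 270 + 260 + 240 + 180 + 180 + 160 + 150 + 150 + 120 + 100 = 2110 cm.
Lower bound: ⌈2110/310⌉ = 7 shelves.
A packing using 8 shelves:
  shelf 1: 300 = 300
  shelf 2: 270 = 270
  shelf 3: 260 = 260
  shelf 4: 240 = 240
  shelf 5: 180 + 120 = 300
  shelf 6: 180 + 100 = 280
  shelf 7: 160 + 150 = 310
  shelf 8: 150 = 150
No arrangement into 7 shelves stays within capacity, so 8 is optimal.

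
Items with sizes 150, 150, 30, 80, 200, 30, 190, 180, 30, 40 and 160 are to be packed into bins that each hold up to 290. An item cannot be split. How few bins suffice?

Total = 200 + 190 + 180 + 160 + 150 + 150 + 80 + 40 + 30 + 30 + 30 = 1240.
Lower bound: ⌈1240/290⌉ = 5 bins.
Also, 6 items each exceed 145, and no two of those can share a bin, so at least 6 bins are needed.
A packing using 6 bins:
  bin 1: 200 + 80 = 280
  bin 2: 190 + 40 + 30 + 30 = 290
  bin 3: 180 + 30 = 210
  bin 4: 160 = 160
  bin 5: 150 = 150
  bin 6: 150 = 150
This matches the lower bound, so 6 is optimal.

6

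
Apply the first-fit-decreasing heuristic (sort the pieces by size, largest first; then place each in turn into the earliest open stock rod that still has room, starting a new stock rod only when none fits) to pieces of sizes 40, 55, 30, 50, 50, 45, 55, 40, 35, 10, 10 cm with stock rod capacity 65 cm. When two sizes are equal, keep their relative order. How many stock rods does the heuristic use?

Sorted descending: 55, 55, 50, 50, 45, 40, 40, 35, 30, 10, 10.
  55 → stock rod 1 (new)  [load 55/65]
  55 → stock rod 2 (new)  [load 55/65]
  50 → stock rod 3 (new)  [load 50/65]
  50 → stock rod 4 (new)  [load 50/65]
  45 → stock rod 5 (new)  [load 45/65]
  40 → stock rod 6 (new)  [load 40/65]
  40 → stock rod 7 (new)  [load 40/65]
  35 → stock rod 8 (new)  [load 35/65]
  30 → stock rod 8  [load 65/65]
  10 → stock rod 1  [load 65/65]
  10 → stock rod 2  [load 65/65]
8 stock rods opened.

8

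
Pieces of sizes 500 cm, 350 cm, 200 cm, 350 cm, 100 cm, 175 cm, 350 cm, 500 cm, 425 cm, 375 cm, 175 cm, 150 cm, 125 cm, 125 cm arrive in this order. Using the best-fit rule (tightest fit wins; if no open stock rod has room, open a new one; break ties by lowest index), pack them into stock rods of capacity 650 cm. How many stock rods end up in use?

7

  500 → stock rod 1 (new)  [load 500/650]
  350 → stock rod 2 (new)  [load 350/650]
  200 → stock rod 2  [load 550/650]
  350 → stock rod 3 (new)  [load 350/650]
  100 → stock rod 2  [load 650/650]
  175 → stock rod 3  [load 525/650]
  350 → stock rod 4 (new)  [load 350/650]
  500 → stock rod 5 (new)  [load 500/650]
  425 → stock rod 6 (new)  [load 425/650]
  375 → stock rod 7 (new)  [load 375/650]
  175 → stock rod 6  [load 600/650]
  150 → stock rod 1  [load 650/650]
  125 → stock rod 3  [load 650/650]
  125 → stock rod 5  [load 625/650]
7 stock rods opened.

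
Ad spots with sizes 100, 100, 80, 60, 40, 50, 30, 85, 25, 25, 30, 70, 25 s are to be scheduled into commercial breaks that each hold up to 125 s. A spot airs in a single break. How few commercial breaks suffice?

Total = 100 + 100 + 85 + 80 + 70 + 60 + 50 + 40 + 30 + 30 + 25 + 25 + 25 = 720 s.
Lower bound: ⌈720/125⌉ = 6 commercial breaks.
A packing using 6 commercial breaks:
  break 1: 100 + 25 = 125
  break 2: 100 + 25 = 125
  break 3: 85 + 40 = 125
  break 4: 80 + 30 = 110
  break 5: 70 + 50 = 120
  break 6: 60 + 30 + 25 = 115
This matches the lower bound, so 6 is optimal.

6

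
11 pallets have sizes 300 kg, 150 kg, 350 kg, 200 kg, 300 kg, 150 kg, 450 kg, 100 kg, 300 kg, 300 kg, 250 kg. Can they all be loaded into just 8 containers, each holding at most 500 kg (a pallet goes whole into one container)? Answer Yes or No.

A valid assignment using 7 containers:
  container 1: 450 = 450
  container 2: 350 + 150 = 500
  container 3: 300 + 200 = 500
  container 4: 300 + 150 = 450
  container 5: 300 + 100 = 400
  container 6: 300 = 300
  container 7: 250 = 250
That uses only 7 ≤ 8, so 8 containers are enough.

Yes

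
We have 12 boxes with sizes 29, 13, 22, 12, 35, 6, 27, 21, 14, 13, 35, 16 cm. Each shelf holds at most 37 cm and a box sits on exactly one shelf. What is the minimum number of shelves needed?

Total = 35 + 35 + 29 + 27 + 22 + 21 + 16 + 14 + 13 + 13 + 12 + 6 = 243 cm.
Lower bound: ⌈243/37⌉ = 7 shelves.
A packing using 8 shelves:
  shelf 1: 35 = 35
  shelf 2: 35 = 35
  shelf 3: 29 + 6 = 35
  shelf 4: 27 = 27
  shelf 5: 22 + 14 = 36
  shelf 6: 21 + 16 = 37
  shelf 7: 13 + 13 = 26
  shelf 8: 12 = 12
No arrangement into 7 shelves stays within capacity, so 8 is optimal.

8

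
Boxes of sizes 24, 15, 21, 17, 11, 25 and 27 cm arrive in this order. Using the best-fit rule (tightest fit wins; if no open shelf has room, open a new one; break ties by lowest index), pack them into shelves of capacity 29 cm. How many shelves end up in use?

  24 → shelf 1 (new)  [load 24/29]
  15 → shelf 2 (new)  [load 15/29]
  21 → shelf 3 (new)  [load 21/29]
  17 → shelf 4 (new)  [load 17/29]
  11 → shelf 4  [load 28/29]
  25 → shelf 5 (new)  [load 25/29]
  27 → shelf 6 (new)  [load 27/29]
6 shelves opened.

6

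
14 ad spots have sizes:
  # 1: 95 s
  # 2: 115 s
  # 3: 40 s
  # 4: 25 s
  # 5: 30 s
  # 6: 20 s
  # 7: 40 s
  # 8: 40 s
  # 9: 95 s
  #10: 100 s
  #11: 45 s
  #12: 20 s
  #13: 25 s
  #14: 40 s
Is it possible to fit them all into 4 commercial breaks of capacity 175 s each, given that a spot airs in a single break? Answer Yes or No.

No

Total = 730 s; ⌈730/175⌉ = 5.
At least 5 commercial breaks are required, but only 4 are allowed.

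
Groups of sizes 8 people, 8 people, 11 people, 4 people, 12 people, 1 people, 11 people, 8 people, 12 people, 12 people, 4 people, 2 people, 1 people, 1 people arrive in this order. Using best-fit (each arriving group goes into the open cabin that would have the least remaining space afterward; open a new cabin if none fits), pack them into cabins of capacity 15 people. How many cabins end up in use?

  8 → cabin 1 (new)  [load 8/15]
  8 → cabin 2 (new)  [load 8/15]
  11 → cabin 3 (new)  [load 11/15]
  4 → cabin 3  [load 15/15]
  12 → cabin 4 (new)  [load 12/15]
  1 → cabin 4  [load 13/15]
  11 → cabin 5 (new)  [load 11/15]
  8 → cabin 6 (new)  [load 8/15]
  12 → cabin 7 (new)  [load 12/15]
  12 → cabin 8 (new)  [load 12/15]
  4 → cabin 5  [load 15/15]
  2 → cabin 4  [load 15/15]
  1 → cabin 7  [load 13/15]
  1 → cabin 7  [load 14/15]
8 cabins opened.

8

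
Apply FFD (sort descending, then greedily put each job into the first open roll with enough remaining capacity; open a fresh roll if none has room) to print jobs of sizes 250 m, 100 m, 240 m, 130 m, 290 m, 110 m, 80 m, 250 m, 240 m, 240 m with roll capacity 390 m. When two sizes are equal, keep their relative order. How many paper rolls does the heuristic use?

Sorted descending: 290, 250, 250, 240, 240, 240, 130, 110, 100, 80.
  290 → roll 1 (new)  [load 290/390]
  250 → roll 2 (new)  [load 250/390]
  250 → roll 3 (new)  [load 250/390]
  240 → roll 4 (new)  [load 240/390]
  240 → roll 5 (new)  [load 240/390]
  240 → roll 6 (new)  [load 240/390]
  130 → roll 2  [load 380/390]
  110 → roll 3  [load 360/390]
  100 → roll 1  [load 390/390]
  80 → roll 4  [load 320/390]
6 paper rolls opened.

6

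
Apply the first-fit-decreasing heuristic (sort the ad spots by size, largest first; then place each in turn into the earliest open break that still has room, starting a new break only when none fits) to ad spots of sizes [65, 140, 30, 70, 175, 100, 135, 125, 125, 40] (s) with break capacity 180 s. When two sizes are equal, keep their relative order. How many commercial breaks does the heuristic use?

Sorted descending: 175, 140, 135, 125, 125, 100, 70, 65, 40, 30.
  175 → break 1 (new)  [load 175/180]
  140 → break 2 (new)  [load 140/180]
  135 → break 3 (new)  [load 135/180]
  125 → break 4 (new)  [load 125/180]
  125 → break 5 (new)  [load 125/180]
  100 → break 6 (new)  [load 100/180]
  70 → break 6  [load 170/180]
  65 → break 7 (new)  [load 65/180]
  40 → break 2  [load 180/180]
  30 → break 3  [load 165/180]
7 commercial breaks opened.

7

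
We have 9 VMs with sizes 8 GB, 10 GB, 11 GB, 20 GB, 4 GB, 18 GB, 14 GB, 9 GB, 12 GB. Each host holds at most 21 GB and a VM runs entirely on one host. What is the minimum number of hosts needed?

6

Total = 20 + 18 + 14 + 12 + 11 + 10 + 9 + 8 + 4 = 106 GB.
Lower bound: ⌈106/21⌉ = 6 hosts.
A packing using 6 hosts:
  host 1: 20 = 20
  host 2: 18 = 18
  host 3: 14 + 4 = 18
  host 4: 12 + 9 = 21
  host 5: 11 + 10 = 21
  host 6: 8 = 8
This matches the lower bound, so 6 is optimal.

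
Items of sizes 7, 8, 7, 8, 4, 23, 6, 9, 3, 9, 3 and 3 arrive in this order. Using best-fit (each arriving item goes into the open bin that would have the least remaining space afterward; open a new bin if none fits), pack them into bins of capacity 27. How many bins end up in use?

4

  7 → bin 1 (new)  [load 7/27]
  8 → bin 1  [load 15/27]
  7 → bin 1  [load 22/27]
  8 → bin 2 (new)  [load 8/27]
  4 → bin 1  [load 26/27]
  23 → bin 3 (new)  [load 23/27]
  6 → bin 2  [load 14/27]
  9 → bin 2  [load 23/27]
  3 → bin 2  [load 26/27]
  9 → bin 4 (new)  [load 9/27]
  3 → bin 3  [load 26/27]
  3 → bin 4  [load 12/27]
4 bins opened.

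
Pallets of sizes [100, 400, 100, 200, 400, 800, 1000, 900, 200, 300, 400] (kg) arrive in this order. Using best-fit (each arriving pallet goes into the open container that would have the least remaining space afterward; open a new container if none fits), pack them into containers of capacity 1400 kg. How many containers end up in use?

  100 → container 1 (new)  [load 100/1400]
  400 → container 1  [load 500/1400]
  100 → container 1  [load 600/1400]
  200 → container 1  [load 800/1400]
  400 → container 1  [load 1200/1400]
  800 → container 2 (new)  [load 800/1400]
  1000 → container 3 (new)  [load 1000/1400]
  900 → container 4 (new)  [load 900/1400]
  200 → container 1  [load 1400/1400]
  300 → container 3  [load 1300/1400]
  400 → container 4  [load 1300/1400]
4 containers opened.

4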